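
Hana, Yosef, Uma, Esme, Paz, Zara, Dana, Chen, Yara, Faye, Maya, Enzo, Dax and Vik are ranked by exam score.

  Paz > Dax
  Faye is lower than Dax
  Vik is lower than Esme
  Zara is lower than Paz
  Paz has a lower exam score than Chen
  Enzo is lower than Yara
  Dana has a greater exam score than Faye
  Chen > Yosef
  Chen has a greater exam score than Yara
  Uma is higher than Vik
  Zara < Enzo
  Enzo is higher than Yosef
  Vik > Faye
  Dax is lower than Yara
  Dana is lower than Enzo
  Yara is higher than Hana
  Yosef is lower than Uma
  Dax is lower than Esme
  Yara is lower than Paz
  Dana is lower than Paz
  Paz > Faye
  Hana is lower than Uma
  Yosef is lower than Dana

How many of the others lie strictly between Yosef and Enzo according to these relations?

1

The relations place Yosef below Enzo. An element lies strictly between them when it is forced above Yosef and also forced below Enzo.
Above Yosef: {Dana, Yara, Paz, Uma, Chen}. Below Enzo: {Faye, Zara, Dana}.
Intersection: {Dana} — 1.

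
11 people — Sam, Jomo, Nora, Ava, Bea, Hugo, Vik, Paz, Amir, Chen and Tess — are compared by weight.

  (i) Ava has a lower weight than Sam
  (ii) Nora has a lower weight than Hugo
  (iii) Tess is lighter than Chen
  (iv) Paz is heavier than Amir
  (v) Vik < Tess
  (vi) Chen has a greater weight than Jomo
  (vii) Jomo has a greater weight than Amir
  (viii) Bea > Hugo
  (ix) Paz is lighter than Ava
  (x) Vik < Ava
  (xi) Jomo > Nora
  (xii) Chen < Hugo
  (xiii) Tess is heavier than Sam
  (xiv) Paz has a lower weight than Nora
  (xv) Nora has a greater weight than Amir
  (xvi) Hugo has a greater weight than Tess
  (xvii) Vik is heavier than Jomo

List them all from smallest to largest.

Amir < Paz < Nora < Jomo < Vik < Ava < Sam < Tess < Chen < Hugo < Bea

Nothing is placed below Amir, so it is least; from there Amir < Paz; Paz < Nora; Nora < Jomo; Jomo < Vik; Vik < Ava; Ava < Sam; Sam < Tess; Tess < Chen; Chen < Hugo; Hugo < Bea, each given directly.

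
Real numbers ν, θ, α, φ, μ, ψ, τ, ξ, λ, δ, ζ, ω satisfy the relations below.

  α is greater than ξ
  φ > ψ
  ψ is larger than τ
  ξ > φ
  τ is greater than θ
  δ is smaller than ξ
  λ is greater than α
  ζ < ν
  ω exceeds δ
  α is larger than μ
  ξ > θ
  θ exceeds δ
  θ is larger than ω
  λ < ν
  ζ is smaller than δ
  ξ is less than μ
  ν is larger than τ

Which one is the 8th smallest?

ξ

The consecutive relations fix a unique order: ζ < δ < ω < θ < τ < ψ < φ < ξ < μ < α < λ < ν.
Counting 8 from the smallest end gives ξ.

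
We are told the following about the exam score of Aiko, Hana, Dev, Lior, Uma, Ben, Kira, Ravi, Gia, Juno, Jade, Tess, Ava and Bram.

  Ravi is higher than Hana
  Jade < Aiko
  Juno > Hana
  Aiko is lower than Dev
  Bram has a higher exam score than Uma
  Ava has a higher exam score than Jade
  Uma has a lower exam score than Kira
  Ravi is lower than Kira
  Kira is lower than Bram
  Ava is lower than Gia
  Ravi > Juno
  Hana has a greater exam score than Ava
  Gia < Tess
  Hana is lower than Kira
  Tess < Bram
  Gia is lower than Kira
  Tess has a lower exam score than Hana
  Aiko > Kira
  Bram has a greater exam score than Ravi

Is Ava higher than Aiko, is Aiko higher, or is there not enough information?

Aiko

The relevant relations are Ava < Gia; Gia < Tess; Tess < Hana; Hana < Ravi; Ravi < Kira; Kira < Aiko.
Chaining these gives Ava < Gia < Tess < Hana < Ravi < Kira < Aiko.
So Aiko is higher.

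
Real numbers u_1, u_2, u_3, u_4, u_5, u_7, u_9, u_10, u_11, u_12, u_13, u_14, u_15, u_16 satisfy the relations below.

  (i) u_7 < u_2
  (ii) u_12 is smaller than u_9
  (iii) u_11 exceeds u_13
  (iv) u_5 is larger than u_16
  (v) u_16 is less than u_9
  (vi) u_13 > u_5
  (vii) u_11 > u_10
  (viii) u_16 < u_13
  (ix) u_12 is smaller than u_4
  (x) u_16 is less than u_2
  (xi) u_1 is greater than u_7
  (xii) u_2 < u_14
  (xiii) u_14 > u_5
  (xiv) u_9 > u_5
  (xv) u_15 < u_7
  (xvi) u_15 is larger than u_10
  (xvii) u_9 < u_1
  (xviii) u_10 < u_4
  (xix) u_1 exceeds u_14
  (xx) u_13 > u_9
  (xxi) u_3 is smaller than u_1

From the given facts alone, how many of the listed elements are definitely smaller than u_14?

Directly below u_14: u_5, u_2.
One step further: u_16, u_7 (4 so far).
One step further: u_15 (5 so far).
One step further: u_10 (6 so far).
No other element is forced below u_14 by the given relations, so the count is 6.

6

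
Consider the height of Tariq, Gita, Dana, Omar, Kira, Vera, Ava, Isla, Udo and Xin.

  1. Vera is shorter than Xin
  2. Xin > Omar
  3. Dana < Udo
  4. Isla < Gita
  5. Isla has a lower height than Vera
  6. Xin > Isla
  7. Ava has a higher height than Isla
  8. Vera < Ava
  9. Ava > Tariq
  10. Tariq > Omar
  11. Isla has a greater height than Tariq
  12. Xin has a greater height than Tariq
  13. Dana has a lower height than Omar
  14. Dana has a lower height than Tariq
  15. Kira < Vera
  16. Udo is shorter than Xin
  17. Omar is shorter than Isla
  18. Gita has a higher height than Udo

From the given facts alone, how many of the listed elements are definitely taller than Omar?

6

Directly above Omar: Tariq, Isla, Xin.
One step further: Vera, Ava, Gita (6 so far).
Nothing else is reachable above Omar; 6 in all.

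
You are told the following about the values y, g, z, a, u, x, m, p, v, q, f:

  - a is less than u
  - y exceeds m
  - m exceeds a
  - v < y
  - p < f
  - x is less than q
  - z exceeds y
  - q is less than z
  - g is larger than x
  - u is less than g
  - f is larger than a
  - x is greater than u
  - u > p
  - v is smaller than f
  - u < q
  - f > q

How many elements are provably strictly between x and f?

Chaining upward from x reaches: q, g, z.
Chaining downward from f reaches: a, p, u, q, v.
Strictly between x and f are those in both lists: q — 1 element.

1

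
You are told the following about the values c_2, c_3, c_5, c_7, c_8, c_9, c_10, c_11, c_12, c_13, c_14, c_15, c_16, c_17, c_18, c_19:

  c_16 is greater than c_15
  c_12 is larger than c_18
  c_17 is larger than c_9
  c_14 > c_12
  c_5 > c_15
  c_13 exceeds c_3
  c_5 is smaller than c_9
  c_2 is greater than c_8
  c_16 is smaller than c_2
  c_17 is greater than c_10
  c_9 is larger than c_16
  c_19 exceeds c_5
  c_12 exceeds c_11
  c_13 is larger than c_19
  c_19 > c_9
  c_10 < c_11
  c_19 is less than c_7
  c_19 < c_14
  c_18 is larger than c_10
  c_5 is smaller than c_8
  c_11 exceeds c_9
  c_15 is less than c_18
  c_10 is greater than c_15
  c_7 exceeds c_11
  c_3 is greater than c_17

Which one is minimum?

c_5 is not least since c_15 < c_5; c_16 is not least since c_15 < c_16; c_9 is not least since c_5 < c_9; c_10 is not least since c_15 < c_10; c_17 is not least since c_10 < c_17; c_11 is not least since c_10 < c_11; c_19 is not least since c_9 < c_19; c_18 is not least since c_15 < c_18; c_12 is not least since c_18 < c_12; c_8 is not least since c_5 < c_8; c_14 is not least since c_12 < c_14; c_7 is not least since c_11 < c_7; c_3 is not least since c_17 < c_3; c_2 is not least since c_16 < c_2; c_13 is not least since c_19 < c_13.
Only c_15 has nothing below it, so c_15 is the minimum.

c_15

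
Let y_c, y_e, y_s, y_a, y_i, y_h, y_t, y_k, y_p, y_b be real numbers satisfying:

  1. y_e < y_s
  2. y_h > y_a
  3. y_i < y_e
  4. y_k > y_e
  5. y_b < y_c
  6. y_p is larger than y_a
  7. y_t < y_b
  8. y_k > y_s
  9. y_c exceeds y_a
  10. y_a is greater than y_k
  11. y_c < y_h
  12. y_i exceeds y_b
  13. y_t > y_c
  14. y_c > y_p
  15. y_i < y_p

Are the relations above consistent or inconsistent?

inconsistent

We have y_c < y_t stated directly, yet also y_t < y_b < y_i < y_e < y_s < y_k < y_a < y_p < y_c by chaining the others — so y_t < y_c. Contradiction.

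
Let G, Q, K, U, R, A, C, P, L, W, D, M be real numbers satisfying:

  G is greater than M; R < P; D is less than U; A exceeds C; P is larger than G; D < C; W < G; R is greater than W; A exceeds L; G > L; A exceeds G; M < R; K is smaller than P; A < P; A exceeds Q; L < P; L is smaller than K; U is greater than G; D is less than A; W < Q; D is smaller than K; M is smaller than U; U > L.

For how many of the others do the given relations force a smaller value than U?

5

From U the given relations immediately reach D, L, M, G.
From those, W — 5 in total.
Nothing else is reachable below U; 5 in all.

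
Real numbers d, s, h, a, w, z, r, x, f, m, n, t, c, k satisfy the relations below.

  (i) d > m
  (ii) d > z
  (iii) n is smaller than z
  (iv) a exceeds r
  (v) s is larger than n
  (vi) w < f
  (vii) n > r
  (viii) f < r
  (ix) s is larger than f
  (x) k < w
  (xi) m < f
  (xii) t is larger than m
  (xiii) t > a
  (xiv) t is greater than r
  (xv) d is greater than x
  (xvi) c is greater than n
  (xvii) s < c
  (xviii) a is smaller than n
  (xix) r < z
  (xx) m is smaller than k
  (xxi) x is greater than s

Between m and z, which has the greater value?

z

m < k and k < w give m < w.
Then w < f extends the chain to f.
Then f < r extends the chain to r.
With r < a: m < k < w < f < r < a.
With a < n: m < k < w < f < r < a < n.
Then n < z extends the chain to z.
So m < z; z is the larger of the two.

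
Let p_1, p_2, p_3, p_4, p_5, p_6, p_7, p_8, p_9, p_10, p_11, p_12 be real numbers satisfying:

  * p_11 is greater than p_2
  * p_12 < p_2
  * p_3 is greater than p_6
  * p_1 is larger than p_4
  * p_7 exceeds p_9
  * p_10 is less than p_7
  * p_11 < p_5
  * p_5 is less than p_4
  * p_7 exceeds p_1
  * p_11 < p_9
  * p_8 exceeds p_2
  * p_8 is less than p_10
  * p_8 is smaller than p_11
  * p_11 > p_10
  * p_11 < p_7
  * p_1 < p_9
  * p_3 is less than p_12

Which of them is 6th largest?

The consecutive relations fix a unique order: p_6 < p_3 < p_12 < p_2 < p_8 < p_10 < p_11 < p_5 < p_4 < p_1 < p_9 < p_7.
The 6th largest is p_11.

p_11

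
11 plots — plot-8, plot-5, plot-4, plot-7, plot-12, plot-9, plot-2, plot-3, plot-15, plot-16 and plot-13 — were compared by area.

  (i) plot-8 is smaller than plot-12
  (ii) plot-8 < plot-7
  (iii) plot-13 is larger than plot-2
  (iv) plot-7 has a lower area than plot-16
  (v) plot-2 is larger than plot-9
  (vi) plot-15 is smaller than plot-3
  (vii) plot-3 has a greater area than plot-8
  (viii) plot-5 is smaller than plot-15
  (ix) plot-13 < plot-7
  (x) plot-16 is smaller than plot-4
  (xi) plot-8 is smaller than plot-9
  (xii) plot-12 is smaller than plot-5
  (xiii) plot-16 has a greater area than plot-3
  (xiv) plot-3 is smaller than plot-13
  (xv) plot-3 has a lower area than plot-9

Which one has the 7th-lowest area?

Piecing the relations together gives one ordering: plot-8 < plot-12 < plot-5 < plot-15 < plot-3 < plot-9 < plot-2 < plot-13 < plot-7 < plot-16 < plot-4.
The 7th smallest is plot-2.

plot-2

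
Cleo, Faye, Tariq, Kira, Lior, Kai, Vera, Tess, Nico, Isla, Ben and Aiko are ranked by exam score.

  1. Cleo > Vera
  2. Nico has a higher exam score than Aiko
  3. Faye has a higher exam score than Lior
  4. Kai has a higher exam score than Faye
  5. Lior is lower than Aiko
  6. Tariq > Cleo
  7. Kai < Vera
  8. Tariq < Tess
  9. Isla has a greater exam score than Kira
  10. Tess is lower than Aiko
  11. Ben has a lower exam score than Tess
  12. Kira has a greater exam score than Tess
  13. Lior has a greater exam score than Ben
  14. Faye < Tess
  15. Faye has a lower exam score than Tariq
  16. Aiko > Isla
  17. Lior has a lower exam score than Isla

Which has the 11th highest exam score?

The consecutive relations fix a unique order: Ben < Lior < Faye < Kai < Vera < Cleo < Tariq < Tess < Kira < Isla < Aiko < Nico.
Counting 11 from the largest end gives Lior.

Lior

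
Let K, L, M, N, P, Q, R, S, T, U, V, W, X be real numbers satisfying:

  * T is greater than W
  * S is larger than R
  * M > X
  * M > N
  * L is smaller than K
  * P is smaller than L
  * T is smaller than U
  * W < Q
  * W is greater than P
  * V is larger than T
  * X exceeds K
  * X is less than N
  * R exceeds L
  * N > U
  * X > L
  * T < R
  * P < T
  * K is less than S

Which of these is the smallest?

Chaining upward from P: directly above it, L, W, T; then V, U, K, R, X, Q; then S, N, M.
That covers every other element, and nothing is given below P, so P is the smallest.

P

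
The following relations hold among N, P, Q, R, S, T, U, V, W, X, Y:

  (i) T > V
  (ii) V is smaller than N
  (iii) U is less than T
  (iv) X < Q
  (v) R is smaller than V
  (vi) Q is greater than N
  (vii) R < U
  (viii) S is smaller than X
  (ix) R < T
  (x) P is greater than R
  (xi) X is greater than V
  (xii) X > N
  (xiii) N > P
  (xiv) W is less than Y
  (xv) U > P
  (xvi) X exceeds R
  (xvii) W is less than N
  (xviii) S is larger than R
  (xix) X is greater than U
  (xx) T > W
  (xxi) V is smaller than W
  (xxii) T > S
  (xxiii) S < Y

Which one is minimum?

Chaining upward from R: directly above it, V, P, U, S, T, X; then W, N, Y, Q.
That covers every other element, and nothing is given below R, so R is the minimum.

R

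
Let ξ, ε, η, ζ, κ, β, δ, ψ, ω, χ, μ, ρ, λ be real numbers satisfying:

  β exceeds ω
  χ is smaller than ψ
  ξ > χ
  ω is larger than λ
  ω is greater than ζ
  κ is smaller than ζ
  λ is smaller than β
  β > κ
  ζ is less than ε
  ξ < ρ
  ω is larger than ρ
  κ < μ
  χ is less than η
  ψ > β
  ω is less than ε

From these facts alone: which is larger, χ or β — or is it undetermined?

χ < ξ < ρ < ω < β, by transitivity through ξ, ρ, ω.
So β is larger.

β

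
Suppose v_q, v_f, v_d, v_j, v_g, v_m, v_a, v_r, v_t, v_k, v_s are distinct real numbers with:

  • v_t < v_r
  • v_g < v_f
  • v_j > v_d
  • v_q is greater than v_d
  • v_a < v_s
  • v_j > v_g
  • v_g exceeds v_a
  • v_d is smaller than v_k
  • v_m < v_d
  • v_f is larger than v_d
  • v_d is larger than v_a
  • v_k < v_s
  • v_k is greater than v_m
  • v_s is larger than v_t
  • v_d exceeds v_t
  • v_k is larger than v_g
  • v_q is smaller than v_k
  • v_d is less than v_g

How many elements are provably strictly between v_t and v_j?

Chaining upward from v_t reaches: v_r, v_d, v_g, v_q, v_k, v_f, v_s.
Chaining downward from v_j reaches: v_a, v_m, v_d, v_g.
Strictly between v_t and v_j are those in both lists: v_d, v_g — 2 elements.

2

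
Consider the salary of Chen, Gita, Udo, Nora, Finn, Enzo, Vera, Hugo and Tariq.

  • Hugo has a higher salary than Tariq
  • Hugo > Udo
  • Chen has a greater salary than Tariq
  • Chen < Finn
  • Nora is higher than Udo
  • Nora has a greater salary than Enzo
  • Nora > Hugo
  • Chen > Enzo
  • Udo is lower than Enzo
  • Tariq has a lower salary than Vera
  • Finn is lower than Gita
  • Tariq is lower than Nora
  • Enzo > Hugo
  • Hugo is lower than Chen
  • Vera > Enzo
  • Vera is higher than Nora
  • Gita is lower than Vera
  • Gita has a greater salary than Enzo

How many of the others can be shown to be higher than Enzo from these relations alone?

From Enzo the given relations immediately reach Chen, Gita, Nora, Vera.
From those, Finn — 5 in total.
No other element is forced above Enzo by the given relations, so the count is 5.

5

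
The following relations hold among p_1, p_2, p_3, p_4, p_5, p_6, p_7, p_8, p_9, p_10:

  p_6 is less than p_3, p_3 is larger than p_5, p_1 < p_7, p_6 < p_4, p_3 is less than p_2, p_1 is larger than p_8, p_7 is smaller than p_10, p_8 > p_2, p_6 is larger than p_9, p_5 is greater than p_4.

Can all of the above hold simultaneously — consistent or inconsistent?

consistent

The single ordering p_9 < p_6 < p_4 < p_5 < p_3 < p_2 < p_8 < p_1 < p_7 < p_10 satisfies every listed relation, so no contradiction arises.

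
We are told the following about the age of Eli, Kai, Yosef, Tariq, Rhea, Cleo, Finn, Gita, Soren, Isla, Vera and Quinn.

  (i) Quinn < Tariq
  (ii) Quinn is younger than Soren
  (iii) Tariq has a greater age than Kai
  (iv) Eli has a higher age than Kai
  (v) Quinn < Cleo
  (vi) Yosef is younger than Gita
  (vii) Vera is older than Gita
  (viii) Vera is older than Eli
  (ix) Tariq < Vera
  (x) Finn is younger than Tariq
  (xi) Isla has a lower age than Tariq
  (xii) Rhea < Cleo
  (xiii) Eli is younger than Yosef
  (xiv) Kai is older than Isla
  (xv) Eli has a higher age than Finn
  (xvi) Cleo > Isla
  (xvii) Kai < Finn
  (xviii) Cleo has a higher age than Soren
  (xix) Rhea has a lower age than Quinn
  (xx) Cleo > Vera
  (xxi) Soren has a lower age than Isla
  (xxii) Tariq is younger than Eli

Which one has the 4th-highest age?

Chaining the given pairs: Rhea < Quinn < Soren < Isla < Kai < Finn < Tariq < Eli < Yosef < Gita < Vera < Cleo.
The 4th largest is Yosef.

Yosef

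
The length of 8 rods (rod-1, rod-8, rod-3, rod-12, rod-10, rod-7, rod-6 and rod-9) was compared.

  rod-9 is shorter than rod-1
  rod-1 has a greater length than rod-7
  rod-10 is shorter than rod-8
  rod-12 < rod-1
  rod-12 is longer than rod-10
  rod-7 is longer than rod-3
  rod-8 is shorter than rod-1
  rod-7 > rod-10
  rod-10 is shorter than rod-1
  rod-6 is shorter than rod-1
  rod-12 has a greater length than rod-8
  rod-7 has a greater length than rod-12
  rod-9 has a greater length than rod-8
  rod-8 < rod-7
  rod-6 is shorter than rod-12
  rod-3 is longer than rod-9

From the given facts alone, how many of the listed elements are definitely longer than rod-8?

The elements the relations force above rod-8 are rod-12, rod-9, rod-3, rod-7, rod-1 — no chain reaches any other.
That is 5.

5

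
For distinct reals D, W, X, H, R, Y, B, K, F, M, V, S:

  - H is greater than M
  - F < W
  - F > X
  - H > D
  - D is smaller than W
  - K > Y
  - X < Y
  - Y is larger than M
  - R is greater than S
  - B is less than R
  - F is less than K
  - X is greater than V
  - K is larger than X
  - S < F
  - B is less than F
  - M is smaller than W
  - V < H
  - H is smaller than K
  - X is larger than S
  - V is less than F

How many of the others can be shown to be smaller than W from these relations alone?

7

From W the given relations immediately reach D, M, F.
From those, B, V, S, X — 7 in total.
No other element is forced below W by the given relations, so the count is 7.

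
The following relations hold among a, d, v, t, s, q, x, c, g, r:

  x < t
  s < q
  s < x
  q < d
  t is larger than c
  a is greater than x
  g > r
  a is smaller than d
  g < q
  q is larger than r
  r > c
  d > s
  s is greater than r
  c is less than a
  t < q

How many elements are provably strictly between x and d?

3

Chaining upward from x reaches: t, a, q.
Chaining downward from d reaches: c, r, s, t, g, a, q.
Strictly between x and d are those in both lists: t, a, q — 3 elements.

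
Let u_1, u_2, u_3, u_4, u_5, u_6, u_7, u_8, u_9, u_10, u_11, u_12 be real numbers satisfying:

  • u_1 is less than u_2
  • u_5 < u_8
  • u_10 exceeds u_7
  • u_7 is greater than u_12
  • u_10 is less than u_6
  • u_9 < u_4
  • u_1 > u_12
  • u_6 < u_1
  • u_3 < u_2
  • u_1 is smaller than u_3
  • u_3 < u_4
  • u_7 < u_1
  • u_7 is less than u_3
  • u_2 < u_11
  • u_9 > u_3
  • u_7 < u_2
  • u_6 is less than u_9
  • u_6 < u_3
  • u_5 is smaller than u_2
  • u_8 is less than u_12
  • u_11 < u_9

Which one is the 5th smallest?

u_10

Chaining the given pairs: u_5 < u_8 < u_12 < u_7 < u_10 < u_6 < u_1 < u_3 < u_2 < u_11 < u_9 < u_4.
Counting 5 from the smallest end gives u_10.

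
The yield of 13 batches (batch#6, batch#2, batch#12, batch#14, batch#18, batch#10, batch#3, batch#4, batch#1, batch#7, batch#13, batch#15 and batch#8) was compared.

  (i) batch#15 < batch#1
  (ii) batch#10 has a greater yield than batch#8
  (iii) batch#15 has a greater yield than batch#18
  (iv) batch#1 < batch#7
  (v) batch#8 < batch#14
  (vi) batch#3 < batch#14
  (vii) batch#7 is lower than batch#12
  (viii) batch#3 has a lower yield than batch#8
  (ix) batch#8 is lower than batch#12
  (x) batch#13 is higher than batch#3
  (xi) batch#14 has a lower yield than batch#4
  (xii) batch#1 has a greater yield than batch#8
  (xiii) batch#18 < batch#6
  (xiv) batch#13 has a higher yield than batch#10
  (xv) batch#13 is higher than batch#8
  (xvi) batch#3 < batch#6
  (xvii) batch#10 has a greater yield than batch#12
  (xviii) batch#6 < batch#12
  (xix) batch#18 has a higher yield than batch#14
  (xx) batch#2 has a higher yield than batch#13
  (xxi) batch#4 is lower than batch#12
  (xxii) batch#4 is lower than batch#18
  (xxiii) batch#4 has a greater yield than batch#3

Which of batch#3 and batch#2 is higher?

batch#3 < batch#8 and batch#8 < batch#14 give batch#3 < batch#14.
With batch#14 < batch#4: batch#3 < batch#8 < batch#14 < batch#4.
With batch#4 < batch#18: batch#3 < batch#8 < batch#14 < batch#4 < batch#18.
With batch#18 < batch#15: batch#3 < batch#8 < batch#14 < batch#4 < batch#18 < batch#15.
Then batch#15 < batch#1 extends the chain to batch#1.
Then batch#1 < batch#7 extends the chain to batch#7.
Then batch#7 < batch#12 extends the chain to batch#12.
With batch#12 < batch#10: batch#3 < batch#8 < batch#14 < batch#4 < batch#18 < batch#15 < batch#1 < batch#7 < batch#12 < batch#10.
With batch#10 < batch#13: batch#3 < batch#8 < batch#14 < batch#4 < batch#18 < batch#15 < batch#1 < batch#7 < batch#12 < batch#10 < batch#13.
With batch#13 < batch#2: batch#3 < batch#8 < batch#14 < batch#4 < batch#18 < batch#15 < batch#1 < batch#7 < batch#12 < batch#10 < batch#13 < batch#2.
So batch#3 < batch#2; batch#2 is the higher of the two.

batch#2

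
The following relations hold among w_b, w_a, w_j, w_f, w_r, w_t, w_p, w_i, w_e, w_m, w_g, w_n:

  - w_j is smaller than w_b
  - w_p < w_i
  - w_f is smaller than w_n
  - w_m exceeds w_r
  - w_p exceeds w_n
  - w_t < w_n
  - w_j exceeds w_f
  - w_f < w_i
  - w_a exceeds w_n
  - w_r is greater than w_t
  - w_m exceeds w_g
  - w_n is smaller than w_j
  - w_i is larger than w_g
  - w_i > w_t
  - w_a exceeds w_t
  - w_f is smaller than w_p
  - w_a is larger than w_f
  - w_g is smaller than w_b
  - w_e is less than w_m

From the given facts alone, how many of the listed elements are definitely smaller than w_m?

Directly below w_m: w_e, w_r, w_g.
One step further: w_t (4 so far).
No other element is forced below w_m by the given relations, so the count is 4.

4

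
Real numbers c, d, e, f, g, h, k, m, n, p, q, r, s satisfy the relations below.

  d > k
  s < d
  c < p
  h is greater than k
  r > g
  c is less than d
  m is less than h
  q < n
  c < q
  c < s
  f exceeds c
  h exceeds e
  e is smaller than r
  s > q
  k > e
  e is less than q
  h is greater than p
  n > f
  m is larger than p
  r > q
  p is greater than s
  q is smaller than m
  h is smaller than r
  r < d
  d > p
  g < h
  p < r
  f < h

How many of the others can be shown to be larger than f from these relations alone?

4

The elements the relations force above f are n, h, r, d — no chain reaches any other.
That is 4.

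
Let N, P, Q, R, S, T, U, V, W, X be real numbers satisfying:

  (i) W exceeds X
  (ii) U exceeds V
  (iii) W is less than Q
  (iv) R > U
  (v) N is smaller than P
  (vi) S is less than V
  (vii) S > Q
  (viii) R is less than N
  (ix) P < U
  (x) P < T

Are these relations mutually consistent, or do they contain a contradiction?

Chaining the given relations yields U < R < N < P, so U < P. But one relation states P < U. These cannot both hold.

inconsistent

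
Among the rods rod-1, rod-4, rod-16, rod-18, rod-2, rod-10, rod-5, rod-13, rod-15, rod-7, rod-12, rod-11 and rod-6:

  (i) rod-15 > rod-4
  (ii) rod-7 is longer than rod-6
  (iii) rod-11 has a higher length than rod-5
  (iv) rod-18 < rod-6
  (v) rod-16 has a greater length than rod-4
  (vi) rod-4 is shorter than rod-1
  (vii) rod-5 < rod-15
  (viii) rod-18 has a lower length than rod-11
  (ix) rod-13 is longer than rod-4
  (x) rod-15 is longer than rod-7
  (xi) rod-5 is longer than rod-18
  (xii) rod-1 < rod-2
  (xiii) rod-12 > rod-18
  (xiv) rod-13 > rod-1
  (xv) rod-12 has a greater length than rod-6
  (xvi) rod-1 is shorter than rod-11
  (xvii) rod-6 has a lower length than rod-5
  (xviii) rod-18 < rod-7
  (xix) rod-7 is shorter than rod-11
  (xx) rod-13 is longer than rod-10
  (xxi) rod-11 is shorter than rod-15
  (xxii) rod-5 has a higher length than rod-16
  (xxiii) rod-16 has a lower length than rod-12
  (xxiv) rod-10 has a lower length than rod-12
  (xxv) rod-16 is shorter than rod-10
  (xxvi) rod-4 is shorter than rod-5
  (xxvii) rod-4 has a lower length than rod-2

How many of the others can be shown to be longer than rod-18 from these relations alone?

From rod-18 the given relations immediately reach rod-6, rod-7, rod-5, rod-11, rod-12.
From those, rod-15 — 6 in total.
No other element is forced above rod-18 by the given relations, so the count is 6.

6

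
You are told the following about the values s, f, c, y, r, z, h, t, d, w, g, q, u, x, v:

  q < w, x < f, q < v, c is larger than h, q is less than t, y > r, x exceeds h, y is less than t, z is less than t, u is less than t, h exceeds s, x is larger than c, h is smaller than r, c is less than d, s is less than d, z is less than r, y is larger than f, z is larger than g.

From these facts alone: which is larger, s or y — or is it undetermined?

Following the relations from s: s < h < c < x < f < y.
So y is larger.

y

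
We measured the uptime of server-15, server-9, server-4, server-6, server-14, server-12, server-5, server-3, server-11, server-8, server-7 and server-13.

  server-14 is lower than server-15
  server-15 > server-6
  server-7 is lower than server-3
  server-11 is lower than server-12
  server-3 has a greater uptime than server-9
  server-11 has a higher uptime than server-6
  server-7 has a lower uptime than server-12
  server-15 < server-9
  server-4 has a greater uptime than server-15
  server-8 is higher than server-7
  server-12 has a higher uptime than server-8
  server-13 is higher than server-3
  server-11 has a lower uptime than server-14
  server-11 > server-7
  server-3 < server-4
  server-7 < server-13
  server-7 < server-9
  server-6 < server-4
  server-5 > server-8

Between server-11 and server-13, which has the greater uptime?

server-11 < server-14 < server-15 < server-9 < server-3 < server-13, by transitivity through server-14, server-15, server-9, server-3.
So server-11 < server-13; server-13 is the higher of the two.

server-13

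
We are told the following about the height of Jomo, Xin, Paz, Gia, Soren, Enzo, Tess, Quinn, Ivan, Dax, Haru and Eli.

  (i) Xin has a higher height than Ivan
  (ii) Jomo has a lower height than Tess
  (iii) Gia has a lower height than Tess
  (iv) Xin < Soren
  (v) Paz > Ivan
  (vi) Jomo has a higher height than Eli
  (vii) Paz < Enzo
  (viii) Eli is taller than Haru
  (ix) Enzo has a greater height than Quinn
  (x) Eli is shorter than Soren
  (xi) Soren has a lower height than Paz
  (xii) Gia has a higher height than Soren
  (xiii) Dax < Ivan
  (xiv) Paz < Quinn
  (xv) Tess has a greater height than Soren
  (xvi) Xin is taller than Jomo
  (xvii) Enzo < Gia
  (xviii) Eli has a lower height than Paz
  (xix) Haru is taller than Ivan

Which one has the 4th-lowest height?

Piecing the relations together gives one ordering: Dax < Ivan < Haru < Eli < Jomo < Xin < Soren < Paz < Quinn < Enzo < Gia < Tess.
Counting 4 from the smallest end gives Eli.

Eli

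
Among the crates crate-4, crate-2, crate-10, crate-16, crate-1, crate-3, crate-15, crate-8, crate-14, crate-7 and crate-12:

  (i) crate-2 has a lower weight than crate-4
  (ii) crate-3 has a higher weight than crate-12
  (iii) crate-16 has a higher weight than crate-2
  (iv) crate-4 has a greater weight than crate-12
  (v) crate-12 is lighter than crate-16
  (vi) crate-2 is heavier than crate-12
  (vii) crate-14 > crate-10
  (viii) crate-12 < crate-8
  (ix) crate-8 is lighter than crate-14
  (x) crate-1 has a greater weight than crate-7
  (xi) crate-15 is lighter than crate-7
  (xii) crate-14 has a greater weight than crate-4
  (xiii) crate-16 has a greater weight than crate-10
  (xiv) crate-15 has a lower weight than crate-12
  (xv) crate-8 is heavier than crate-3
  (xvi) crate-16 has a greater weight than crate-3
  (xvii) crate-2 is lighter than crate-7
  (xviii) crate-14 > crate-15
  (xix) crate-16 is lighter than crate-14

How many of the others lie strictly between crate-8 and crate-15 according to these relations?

Chaining upward from crate-15 reaches: crate-12, crate-2, crate-3, crate-4, crate-7, crate-1, crate-16, crate-14.
Chaining downward from crate-8 reaches: crate-12, crate-3.
Strictly between crate-15 and crate-8 are those in both lists: crate-12, crate-3 — 2 elements.

2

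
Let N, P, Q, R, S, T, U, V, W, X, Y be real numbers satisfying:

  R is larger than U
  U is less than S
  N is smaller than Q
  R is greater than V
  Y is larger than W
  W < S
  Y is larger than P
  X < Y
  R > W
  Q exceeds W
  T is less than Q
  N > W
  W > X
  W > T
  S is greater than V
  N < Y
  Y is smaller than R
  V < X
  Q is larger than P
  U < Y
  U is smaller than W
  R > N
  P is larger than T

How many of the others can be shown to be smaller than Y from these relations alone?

7

The elements the relations force below Y are T, U, P, V, X, W, N — no chain reaches any other.
That is 7.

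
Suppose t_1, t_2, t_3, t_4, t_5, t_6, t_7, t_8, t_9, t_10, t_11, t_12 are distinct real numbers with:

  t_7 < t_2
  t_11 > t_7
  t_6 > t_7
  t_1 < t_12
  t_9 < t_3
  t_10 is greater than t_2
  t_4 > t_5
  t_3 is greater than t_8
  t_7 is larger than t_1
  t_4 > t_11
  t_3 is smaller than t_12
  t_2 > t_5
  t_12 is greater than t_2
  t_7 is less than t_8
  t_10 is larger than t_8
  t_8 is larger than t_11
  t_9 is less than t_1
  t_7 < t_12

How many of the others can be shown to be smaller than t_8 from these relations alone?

4

The elements the relations force below t_8 are t_9, t_1, t_7, t_11 — no chain reaches any other.
That is 4.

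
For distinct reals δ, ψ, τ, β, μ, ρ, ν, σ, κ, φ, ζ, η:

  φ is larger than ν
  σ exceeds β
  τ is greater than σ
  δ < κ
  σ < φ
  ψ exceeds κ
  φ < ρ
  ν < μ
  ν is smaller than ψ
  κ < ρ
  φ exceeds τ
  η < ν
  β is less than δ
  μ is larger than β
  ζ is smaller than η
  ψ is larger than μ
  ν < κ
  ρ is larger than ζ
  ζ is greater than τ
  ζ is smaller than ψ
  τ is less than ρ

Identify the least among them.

σ is not least since β < σ; τ is not least since σ < τ; ζ is not least since τ < ζ; η is not least since ζ < η; ν is not least since η < ν; δ is not least since β < δ; μ is not least since ν < μ; φ is not least since τ < φ; κ is not least since ν < κ; ψ is not least since ζ < ψ; ρ is not least since κ < ρ.
Only β has nothing below it, so β is the least.

β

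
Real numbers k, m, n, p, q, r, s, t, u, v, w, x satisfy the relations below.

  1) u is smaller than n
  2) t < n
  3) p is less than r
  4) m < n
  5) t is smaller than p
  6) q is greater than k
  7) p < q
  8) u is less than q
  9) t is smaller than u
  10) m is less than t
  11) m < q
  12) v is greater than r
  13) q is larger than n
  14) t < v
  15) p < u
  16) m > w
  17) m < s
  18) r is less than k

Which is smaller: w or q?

w

The relevant relations are w < m; m < t; t < p; p < u; u < q.
Together: w < m < t < p < u < q.
So w < q; w is the smaller of the two.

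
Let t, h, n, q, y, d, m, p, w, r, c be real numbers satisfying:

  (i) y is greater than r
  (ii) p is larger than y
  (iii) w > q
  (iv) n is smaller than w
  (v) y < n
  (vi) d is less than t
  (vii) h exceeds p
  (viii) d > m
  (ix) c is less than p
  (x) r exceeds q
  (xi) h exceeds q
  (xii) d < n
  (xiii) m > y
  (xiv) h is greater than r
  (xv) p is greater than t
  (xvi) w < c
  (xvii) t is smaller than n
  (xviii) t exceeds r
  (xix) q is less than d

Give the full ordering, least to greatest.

q < r < y < m < d < t < n < w < c < p < h

Nothing is placed below q, so it is least; from there q < r; r < y; y < m; m < d; d < t; t < n; n < w; w < c; c < p; p < h, each given directly.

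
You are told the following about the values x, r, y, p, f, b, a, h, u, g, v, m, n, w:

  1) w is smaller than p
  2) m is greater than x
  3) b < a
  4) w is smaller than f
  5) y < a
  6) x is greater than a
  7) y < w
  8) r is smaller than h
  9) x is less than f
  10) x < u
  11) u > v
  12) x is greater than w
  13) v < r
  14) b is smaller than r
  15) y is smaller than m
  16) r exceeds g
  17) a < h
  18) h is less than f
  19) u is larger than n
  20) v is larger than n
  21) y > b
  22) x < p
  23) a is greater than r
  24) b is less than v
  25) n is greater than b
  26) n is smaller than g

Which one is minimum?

n is not least since b < n; y is not least since b < y; v is not least since n < v; g is not least since n < g; r is not least since b < r; a is not least since r < a; w is not least since y < w; h is not least since a < h; x is not least since w < x; p is not least since w < p; u is not least since x < u; m is not least since x < m; f is not least since w < f.
Only b has nothing below it, so b is the minimum.

b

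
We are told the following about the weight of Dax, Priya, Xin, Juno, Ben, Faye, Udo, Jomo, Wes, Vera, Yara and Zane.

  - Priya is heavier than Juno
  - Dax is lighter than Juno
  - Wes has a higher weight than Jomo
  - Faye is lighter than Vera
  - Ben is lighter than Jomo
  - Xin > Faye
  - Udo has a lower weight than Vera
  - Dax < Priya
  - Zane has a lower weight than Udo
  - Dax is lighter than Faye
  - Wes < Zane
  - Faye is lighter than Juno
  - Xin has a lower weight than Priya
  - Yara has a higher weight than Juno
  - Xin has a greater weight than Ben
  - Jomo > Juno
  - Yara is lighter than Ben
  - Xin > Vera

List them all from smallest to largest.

The consecutive links are each given: Dax < Faye; Faye < Juno; Juno < Yara; Yara < Ben; Ben < Jomo; Jomo < Wes; Wes < Zane; Zane < Udo; Udo < Vera; Vera < Xin; Xin < Priya.

Dax < Faye < Juno < Yara < Ben < Jomo < Wes < Zane < Udo < Vera < Xin < Priya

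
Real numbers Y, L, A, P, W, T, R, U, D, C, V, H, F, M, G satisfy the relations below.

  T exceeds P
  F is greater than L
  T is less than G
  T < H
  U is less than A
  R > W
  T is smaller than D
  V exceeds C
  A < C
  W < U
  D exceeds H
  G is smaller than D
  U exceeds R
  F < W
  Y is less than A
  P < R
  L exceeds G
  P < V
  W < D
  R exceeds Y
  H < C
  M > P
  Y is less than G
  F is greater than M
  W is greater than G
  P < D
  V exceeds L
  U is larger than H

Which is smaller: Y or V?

Y

Chaining the given relations: Y < G < L < F < W < R < U < A < C < V.
So Y < V; Y is the smaller of the two.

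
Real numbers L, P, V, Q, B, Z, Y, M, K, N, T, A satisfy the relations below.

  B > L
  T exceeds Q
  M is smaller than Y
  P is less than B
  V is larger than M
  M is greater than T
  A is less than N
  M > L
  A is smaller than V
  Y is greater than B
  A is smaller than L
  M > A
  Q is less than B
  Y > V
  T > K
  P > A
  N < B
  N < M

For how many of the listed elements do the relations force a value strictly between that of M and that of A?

Chaining upward from A reaches: L, N, P, B, V, Y.
Chaining downward from M reaches: K, Q, T, L, N.
Strictly between A and M are those in both lists: L, N — 2 elements.

2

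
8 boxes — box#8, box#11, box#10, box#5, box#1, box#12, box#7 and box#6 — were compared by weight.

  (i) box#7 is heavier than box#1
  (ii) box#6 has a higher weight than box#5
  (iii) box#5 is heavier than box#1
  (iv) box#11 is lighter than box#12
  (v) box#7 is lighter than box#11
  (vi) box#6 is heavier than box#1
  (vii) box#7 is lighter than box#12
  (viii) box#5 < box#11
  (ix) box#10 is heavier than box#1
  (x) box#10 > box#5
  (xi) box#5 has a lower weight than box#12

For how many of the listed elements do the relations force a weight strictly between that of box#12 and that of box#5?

Chaining upward from box#5 reaches: box#10, box#6, box#11.
Chaining downward from box#12 reaches: box#1, box#7, box#11.
Strictly between box#5 and box#12 are those in both lists: box#11 — 1 element.

1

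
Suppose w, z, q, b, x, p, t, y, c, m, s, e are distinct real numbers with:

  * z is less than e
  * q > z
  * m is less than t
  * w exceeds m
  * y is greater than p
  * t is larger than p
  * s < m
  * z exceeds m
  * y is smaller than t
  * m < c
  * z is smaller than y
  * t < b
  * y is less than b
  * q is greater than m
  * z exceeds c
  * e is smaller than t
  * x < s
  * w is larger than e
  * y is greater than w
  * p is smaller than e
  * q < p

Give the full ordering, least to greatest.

Each adjacent pair is fixed by a given relation: x < s; s < m; m < c; c < z; z < q; q < p; p < e; e < w; w < y; y < t; t < b. Chaining them end to end gives the full order.

x < s < m < c < z < q < p < e < w < y < t < b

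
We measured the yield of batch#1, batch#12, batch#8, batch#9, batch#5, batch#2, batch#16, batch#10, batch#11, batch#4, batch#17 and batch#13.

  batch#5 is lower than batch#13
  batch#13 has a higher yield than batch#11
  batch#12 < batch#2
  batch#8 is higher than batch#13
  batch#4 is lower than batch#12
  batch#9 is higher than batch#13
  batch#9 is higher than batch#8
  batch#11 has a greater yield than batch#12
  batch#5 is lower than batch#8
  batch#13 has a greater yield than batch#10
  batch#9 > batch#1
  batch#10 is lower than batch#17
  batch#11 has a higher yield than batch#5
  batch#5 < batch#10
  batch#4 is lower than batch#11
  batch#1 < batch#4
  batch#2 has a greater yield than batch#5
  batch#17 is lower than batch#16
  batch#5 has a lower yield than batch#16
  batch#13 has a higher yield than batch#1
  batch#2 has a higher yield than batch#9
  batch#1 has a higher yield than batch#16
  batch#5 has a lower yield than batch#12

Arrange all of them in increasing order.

batch#5 < batch#10 < batch#17 < batch#16 < batch#1 < batch#4 < batch#12 < batch#11 < batch#13 < batch#8 < batch#9 < batch#2

Each adjacent pair is fixed by a given relation: batch#5 < batch#10; batch#10 < batch#17; batch#17 < batch#16; batch#16 < batch#1; batch#1 < batch#4; batch#4 < batch#12; batch#12 < batch#11; batch#11 < batch#13; batch#13 < batch#8; batch#8 < batch#9; batch#9 < batch#2. Chaining them end to end gives the full order.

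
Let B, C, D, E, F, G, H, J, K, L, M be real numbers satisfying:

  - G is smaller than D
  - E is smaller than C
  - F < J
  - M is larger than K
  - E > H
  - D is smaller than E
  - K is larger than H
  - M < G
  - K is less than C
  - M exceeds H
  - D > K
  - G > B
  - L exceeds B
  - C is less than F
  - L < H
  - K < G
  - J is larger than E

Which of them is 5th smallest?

M

Piecing the relations together gives one ordering: B < L < H < K < M < G < D < E < C < F < J.
Counting 5 from the smallest end gives M.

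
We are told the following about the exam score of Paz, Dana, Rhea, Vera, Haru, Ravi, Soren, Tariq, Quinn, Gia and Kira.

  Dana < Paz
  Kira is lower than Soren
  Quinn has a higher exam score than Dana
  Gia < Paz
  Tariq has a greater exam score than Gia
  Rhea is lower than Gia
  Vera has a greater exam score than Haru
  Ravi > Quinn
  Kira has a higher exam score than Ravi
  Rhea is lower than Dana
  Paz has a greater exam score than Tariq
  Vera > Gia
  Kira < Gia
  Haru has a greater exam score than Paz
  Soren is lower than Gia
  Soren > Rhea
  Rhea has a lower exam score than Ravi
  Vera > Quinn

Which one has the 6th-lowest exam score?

Piecing the relations together gives one ordering: Rhea < Dana < Quinn < Ravi < Kira < Soren < Gia < Tariq < Paz < Haru < Vera.
The 6th smallest is Soren.

Soren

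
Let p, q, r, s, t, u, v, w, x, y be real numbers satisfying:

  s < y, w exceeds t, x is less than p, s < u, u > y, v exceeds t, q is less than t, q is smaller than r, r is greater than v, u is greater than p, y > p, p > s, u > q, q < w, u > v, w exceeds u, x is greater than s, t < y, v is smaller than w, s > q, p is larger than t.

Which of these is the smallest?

q

s is not least since q < s; x is not least since s < x; t is not least since q < t; p is not least since t < p; v is not least since t < v; r is not least since v < r; y is not least since t < y; u is not least since q < u; w is not least since u < w.
Only q has nothing below it, so q is the smallest.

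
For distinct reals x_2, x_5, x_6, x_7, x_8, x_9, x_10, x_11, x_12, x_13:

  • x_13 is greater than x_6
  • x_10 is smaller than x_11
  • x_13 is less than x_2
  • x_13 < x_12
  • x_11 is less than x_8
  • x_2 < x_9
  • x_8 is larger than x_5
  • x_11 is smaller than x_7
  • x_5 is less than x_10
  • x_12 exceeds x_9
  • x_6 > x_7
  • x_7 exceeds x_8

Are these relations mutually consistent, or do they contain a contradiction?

The single ordering x_5 < x_10 < x_11 < x_8 < x_7 < x_6 < x_13 < x_2 < x_9 < x_12 satisfies every listed relation, so no contradiction arises.

consistent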